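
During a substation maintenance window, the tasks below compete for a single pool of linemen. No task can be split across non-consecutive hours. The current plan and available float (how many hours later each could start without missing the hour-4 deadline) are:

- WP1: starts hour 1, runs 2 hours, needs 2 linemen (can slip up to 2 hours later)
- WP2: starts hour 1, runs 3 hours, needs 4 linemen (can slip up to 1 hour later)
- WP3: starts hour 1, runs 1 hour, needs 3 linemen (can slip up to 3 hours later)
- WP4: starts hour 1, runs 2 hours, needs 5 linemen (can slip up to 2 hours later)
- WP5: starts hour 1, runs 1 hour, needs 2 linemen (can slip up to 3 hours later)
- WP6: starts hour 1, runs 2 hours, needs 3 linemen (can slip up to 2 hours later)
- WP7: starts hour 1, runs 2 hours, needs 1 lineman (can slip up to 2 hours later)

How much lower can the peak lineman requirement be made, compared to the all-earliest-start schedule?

10

Early-start peak: h1:20  h2:15  h3:4  h4:0 ⇒ 20.
Leveled (WP1@1, WP2@1, WP3@4, WP4@3, WP5@4, WP6@1, WP7@1): h1:10  h2:10  h3:9  h4:10 ⇒ 10.
Reduction 20 − 10 = 10.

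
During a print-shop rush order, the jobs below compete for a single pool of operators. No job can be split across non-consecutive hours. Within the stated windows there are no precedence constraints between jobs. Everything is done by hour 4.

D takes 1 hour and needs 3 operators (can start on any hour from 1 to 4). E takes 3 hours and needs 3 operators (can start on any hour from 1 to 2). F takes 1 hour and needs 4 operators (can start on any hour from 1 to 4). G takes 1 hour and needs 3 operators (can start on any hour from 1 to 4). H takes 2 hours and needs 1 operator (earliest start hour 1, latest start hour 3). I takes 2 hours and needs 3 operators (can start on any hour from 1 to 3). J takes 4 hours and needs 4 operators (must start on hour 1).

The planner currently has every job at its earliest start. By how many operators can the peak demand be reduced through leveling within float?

10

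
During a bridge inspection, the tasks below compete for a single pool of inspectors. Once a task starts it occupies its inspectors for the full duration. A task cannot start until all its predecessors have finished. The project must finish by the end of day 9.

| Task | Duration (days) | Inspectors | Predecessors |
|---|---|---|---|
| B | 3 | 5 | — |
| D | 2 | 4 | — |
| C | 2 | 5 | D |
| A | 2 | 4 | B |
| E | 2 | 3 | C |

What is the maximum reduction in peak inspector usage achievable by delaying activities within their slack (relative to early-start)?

3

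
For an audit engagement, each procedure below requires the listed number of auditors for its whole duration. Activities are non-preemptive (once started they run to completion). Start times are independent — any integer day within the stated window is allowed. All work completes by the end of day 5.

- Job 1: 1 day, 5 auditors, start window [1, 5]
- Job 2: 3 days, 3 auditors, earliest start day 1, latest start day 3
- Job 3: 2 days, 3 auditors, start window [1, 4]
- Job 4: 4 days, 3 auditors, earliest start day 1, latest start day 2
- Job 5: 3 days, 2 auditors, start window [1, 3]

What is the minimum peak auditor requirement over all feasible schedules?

Early-start (Job 1@1, Job 2@1, Job 3@1, Job 4@1, Job 5@1) gives peak 16: d1:16  d2:11  d3:8  d4:3  d5:0.
Shift Job 3→4, Job 4→2, Job 5→2.
Schedule Job 1@1, Job 2@1, Job 3@4, Job 4@2, Job 5@2: d1:8  d2:8  d3:8  d4:8  d5:6 — peak 8.
Total auditor-days = 38 over 5 days ⇒ peak ≥ ⌈38/5⌉ = 8, so 8 is optimal.

8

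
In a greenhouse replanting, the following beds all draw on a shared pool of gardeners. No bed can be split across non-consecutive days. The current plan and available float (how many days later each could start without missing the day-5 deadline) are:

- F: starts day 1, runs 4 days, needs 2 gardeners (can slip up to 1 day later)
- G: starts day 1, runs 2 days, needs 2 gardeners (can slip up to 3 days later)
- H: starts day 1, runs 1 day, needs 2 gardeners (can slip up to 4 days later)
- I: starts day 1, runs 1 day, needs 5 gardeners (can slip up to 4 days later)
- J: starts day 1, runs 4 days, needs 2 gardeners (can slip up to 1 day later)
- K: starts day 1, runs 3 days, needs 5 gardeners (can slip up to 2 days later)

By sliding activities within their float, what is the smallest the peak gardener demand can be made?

9

Early-start (F@1, G@1, H@1, I@1, J@1, K@1) gives peak 18: d1:18  d2:11  d3:9  d4:4  d5:0.
Shift H→2, J→2, K→3.
Schedule F@1, G@1, H@2, I@1, J@2, K@3: d1:9  d2:8  d3:9  d4:9  d5:7 — peak 9.
Total gardener-days = 42 over 5 days ⇒ peak ≥ ⌈42/5⌉ = 9, so 9 is optimal.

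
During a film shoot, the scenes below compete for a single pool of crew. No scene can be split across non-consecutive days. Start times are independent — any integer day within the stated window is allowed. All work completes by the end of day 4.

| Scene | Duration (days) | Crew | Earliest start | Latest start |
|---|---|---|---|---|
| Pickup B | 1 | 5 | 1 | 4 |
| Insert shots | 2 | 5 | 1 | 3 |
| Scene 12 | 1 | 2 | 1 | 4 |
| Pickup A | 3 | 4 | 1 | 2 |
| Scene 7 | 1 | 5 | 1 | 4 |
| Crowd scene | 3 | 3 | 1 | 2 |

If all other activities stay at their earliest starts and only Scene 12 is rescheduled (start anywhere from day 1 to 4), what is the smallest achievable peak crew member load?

22

Scene 12@1: d1:24  d2:12  d3:7  d4:0 → peak 24
Scene 12@2: d1:22  d2:14  d3:7  d4:0 → peak 22
Scene 12@3: d1:22  d2:12  d3:9  d4:0 → peak 22
Scene 12@4: d1:22  d2:12  d3:7  d4:2 → peak 22
Best is Scene 12@2, peak 22.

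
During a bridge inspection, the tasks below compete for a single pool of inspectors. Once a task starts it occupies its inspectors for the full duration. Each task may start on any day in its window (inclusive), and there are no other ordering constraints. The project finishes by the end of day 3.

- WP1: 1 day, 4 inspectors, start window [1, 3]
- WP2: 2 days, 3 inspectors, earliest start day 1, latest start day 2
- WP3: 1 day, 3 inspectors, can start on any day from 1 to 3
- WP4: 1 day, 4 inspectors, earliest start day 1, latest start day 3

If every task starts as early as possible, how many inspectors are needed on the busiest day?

Early-start schedule: WP1@1, WP2@1, WP3@1, WP4@1.
Load per day: day 1: 14, day 2: 3, day 3: 0.
Peak is 14.

14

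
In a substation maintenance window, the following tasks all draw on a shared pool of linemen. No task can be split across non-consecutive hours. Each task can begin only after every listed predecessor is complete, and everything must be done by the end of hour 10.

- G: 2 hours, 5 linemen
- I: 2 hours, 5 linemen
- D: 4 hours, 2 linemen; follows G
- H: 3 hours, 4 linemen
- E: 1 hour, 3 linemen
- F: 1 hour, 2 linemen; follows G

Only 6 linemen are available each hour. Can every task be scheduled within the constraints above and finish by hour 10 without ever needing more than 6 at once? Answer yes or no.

yes

Schedule G@1, I@3, D@5, H@5, E@8, F@9: h1:5  h2:5  h3:5  h4:5  h5:6  h6:6  h7:6  h8:5  h9:2  h10:0 — peak 6 ≤ 6.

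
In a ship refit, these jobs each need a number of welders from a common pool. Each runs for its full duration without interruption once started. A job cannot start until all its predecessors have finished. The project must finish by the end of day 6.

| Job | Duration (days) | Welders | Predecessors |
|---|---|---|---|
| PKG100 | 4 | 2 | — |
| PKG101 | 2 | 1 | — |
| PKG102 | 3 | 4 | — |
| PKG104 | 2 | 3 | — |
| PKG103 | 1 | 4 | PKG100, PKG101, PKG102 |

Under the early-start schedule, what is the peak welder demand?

10

Early-start schedule: PKG100@1, PKG101@1, PKG102@1, PKG104@1, PKG103@5.
Load per day: day 1: 10, day 2: 10, day 3: 6, day 4: 2, day 5: 4, day 6: 0.
Peak is 10.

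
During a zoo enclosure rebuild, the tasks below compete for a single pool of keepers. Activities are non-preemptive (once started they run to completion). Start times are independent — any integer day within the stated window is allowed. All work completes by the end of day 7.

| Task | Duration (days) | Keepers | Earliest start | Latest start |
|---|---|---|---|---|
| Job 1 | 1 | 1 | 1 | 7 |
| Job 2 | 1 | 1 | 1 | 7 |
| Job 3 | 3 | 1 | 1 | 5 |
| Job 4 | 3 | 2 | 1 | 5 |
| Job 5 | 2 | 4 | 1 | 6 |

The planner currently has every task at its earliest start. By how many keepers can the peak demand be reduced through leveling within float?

5

Early-start peak: d1:9  d2:7  d3:3  d4:0  d5:0  d6:0  d7:0 ⇒ 9.
Leveled (Job 1@1, Job 2@1, Job 3@1, Job 4@2, Job 5@5): d1:3  d2:3  d3:3  d4:2  d5:4  d6:4  d7:0 ⇒ 4.
Reduction 9 − 4 = 5.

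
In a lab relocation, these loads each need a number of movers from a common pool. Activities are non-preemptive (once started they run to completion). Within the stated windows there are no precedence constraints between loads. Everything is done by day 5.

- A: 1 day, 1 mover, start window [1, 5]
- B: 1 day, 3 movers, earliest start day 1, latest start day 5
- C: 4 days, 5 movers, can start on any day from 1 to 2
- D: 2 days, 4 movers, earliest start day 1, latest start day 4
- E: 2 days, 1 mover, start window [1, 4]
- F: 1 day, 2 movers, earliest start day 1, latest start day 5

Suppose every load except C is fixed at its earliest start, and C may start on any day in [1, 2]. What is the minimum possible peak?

11

C@1: d1:16  d2:10  d3:5  d4:5  d5:0 → peak 16
C@2: d1:11  d2:10  d3:5  d4:5  d5:5 → peak 11
Best is C@2, peak 11.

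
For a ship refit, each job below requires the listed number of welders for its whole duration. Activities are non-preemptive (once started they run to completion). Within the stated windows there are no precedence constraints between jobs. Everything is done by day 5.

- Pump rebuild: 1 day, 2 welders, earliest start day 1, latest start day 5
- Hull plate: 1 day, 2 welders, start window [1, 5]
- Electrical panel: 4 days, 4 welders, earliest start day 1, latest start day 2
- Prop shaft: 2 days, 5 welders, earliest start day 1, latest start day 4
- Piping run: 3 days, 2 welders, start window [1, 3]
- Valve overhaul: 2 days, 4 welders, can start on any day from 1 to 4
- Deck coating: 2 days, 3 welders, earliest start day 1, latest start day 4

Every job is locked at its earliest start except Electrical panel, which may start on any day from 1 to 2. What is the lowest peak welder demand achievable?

Electrical panel@1: d1:22  d2:18  d3:6  d4:4  d5:0 → peak 22
Electrical panel@2: d1:18  d2:18  d3:6  d4:4  d5:4 → peak 18
Best is Electrical panel@2, peak 18.

18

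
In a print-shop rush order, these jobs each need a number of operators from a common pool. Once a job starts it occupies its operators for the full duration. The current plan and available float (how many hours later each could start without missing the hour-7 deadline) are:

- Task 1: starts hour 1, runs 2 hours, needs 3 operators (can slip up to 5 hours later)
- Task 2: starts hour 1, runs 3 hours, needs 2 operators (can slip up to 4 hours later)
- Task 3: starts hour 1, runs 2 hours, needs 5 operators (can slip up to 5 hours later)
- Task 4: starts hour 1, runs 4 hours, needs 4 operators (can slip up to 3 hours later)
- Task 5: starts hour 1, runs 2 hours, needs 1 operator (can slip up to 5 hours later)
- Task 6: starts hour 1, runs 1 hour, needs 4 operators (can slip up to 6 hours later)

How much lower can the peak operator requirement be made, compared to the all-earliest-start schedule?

12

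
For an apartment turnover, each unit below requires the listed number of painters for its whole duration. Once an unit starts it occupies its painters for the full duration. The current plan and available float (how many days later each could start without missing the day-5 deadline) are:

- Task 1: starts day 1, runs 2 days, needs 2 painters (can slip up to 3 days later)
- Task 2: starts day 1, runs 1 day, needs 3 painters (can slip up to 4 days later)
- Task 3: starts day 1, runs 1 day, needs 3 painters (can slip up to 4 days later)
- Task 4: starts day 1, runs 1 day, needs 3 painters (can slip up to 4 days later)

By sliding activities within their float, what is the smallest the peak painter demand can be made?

3

Early-start (Task 1@1, Task 2@1, Task 3@1, Task 4@1) gives peak 11: d1:11  d2:2  d3:0  d4:0  d5:0.
Shift Task 2→3, Task 3→4, Task 4→5.
Schedule Task 1@1, Task 2@3, Task 3@4, Task 4@5: d1:2  d2:2  d3:3  d4:3  d5:3 — peak 3.
Total painter-days = 13 over 5 days ⇒ peak ≥ ⌈13/5⌉ = 3, so 3 is optimal.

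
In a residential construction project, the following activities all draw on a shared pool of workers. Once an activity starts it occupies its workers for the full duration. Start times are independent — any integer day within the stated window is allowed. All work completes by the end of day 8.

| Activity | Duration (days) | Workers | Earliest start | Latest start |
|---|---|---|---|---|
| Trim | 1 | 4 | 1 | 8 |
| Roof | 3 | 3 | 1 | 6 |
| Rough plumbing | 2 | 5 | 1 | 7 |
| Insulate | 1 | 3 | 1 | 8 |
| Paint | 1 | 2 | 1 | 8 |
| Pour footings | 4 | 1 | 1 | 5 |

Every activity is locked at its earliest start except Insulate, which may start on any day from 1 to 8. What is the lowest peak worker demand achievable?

Insulate@1: d1:18  d2:9  d3:4  d4:1  d5:0  d6:0  d7:0  d8:0 → peak 18
Insulate@2: d1:15  d2:12  d3:4  d4:1  d5:0  d6:0  d7:0  d8:0 → peak 15
Insulate@3: d1:15  d2:9  d3:7  d4:1  d5:0  d6:0  d7:0  d8:0 → peak 15
Insulate@4: d1:15  d2:9  d3:4  d4:4  d5:0  d6:0  d7:0  d8:0 → peak 15
Insulate@5: d1:15  d2:9  d3:4  d4:1  d5:3  d6:0  d7:0  d8:0 → peak 15
Insulate@6: d1:15  d2:9  d3:4  d4:1  d5:0  d6:3  d7:0  d8:0 → peak 15
Insulate@7: d1:15  d2:9  d3:4  d4:1  d5:0  d6:0  d7:3  d8:0 → peak 15
Insulate@8: d1:15  d2:9  d3:4  d4:1  d5:0  d6:0  d7:0  d8:3 → peak 15
Best is Insulate@2, peak 15.

15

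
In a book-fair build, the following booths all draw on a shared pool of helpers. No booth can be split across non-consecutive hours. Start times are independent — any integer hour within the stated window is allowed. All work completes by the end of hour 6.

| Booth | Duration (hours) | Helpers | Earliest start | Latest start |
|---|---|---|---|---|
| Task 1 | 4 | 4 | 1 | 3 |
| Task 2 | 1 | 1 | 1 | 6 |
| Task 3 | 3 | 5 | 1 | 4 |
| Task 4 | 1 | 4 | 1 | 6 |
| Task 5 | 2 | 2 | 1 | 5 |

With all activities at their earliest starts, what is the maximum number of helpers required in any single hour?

Early-start schedule: Task 1@1, Task 2@1, Task 3@1, Task 4@1, Task 5@1.
Load per hour: hour 1: 16, hour 2: 11, hour 3: 9, hour 4: 4, hour 5: 0, hour 6: 0.
Peak is 16.

16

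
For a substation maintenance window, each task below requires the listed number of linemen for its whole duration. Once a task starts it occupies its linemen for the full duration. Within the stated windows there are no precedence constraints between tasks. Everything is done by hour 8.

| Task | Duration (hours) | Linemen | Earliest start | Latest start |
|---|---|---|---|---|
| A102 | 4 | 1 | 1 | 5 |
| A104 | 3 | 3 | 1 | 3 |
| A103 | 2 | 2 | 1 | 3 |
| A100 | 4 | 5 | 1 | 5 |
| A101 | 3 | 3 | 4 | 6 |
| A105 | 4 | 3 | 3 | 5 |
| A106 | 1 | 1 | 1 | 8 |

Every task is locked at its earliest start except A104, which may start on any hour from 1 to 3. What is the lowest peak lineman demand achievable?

A104@1: h1:12  h2:11  h3:12  h4:12  h5:6  h6:6  h7:0  h8:0 → peak 12
A104@2: h1:9  h2:11  h3:12  h4:15  h5:6  h6:6  h7:0  h8:0 → peak 15
A104@3: h1:9  h2:8  h3:12  h4:15  h5:9  h6:6  h7:0  h8:0 → peak 15
Best is A104@1, peak 12.

12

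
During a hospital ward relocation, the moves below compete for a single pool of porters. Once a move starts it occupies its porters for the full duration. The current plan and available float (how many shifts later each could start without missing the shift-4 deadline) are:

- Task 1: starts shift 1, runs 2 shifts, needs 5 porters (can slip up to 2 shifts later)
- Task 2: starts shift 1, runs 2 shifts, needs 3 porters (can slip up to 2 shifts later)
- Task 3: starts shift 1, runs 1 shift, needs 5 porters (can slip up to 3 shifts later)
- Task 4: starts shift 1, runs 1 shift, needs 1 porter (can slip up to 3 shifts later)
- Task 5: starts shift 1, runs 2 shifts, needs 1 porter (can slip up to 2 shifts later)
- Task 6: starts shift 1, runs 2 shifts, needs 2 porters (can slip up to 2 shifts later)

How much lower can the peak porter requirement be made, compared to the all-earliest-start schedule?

Early-start peak: s1:17  s2:11  s3:0  s4:0 ⇒ 17.
Leveled (Task 1@1, Task 2@1, Task 3@3, Task 4@4, Task 5@3, Task 6@3): s1:8  s2:8  s3:8  s4:4 ⇒ 8.
Reduction 17 − 8 = 9.

9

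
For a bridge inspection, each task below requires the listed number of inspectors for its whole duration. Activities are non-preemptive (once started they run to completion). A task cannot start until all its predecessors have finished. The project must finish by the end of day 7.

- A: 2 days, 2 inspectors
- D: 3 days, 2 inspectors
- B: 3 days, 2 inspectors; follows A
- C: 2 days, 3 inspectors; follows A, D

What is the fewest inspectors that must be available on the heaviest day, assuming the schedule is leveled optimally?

4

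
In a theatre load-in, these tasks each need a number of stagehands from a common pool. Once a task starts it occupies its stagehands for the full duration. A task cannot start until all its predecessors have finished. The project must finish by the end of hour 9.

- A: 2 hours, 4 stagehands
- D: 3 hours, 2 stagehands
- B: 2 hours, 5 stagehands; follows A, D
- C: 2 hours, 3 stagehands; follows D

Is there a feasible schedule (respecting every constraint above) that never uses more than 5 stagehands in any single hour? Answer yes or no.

Schedule A@1, D@3, B@6, C@8: h1:4  h2:4  h3:2  h4:2  h5:2  h6:5  h7:5  h8:3  h9:3 — peak 5 ≤ 5.

yes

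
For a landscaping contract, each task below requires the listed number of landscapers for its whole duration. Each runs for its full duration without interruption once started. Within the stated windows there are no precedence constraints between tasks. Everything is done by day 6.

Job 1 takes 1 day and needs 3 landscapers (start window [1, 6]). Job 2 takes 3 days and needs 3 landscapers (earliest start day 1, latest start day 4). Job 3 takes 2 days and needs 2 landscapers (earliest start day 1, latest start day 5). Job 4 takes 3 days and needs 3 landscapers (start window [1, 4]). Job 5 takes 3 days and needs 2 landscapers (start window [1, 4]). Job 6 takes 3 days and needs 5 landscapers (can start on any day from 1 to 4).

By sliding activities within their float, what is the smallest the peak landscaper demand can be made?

Early-start (Job 1@1, Job 2@1, Job 3@1, Job 4@1, Job 5@1, Job 6@1) gives peak 18: d1:18  d2:15  d3:13  d4:0  d5:0  d6:0.
Shift Job 3→2, Job 4→4, Job 6→4.
Schedule Job 1@1, Job 2@1, Job 3@2, Job 4@4, Job 5@1, Job 6@4: d1:8  d2:7  d3:7  d4:8  d5:8  d6:8 — peak 8.
Total landscaper-days = 46 over 6 days ⇒ peak ≥ ⌈46/6⌉ = 8, so 8 is optimal.

8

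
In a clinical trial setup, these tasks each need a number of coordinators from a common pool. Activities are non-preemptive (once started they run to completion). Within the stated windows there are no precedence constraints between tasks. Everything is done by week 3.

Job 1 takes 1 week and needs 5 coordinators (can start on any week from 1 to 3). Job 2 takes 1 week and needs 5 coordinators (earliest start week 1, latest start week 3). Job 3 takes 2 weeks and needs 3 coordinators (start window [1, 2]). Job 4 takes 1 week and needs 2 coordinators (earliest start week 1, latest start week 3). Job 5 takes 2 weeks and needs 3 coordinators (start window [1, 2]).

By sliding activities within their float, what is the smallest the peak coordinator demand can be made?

8

Early-start (Job 1@1, Job 2@1, Job 3@1, Job 4@1, Job 5@1) gives peak 18: w1:18  w2:6  w3:0.
Shift Job 2→3, Job 4→2, Job 5→2.
Schedule Job 1@1, Job 2@3, Job 3@1, Job 4@2, Job 5@2: w1:8  w2:8  w3:8 — peak 8.
Total coordinator-weeks = 24 over 3 weeks ⇒ peak ≥ ⌈24/3⌉ = 8, so 8 is optimal.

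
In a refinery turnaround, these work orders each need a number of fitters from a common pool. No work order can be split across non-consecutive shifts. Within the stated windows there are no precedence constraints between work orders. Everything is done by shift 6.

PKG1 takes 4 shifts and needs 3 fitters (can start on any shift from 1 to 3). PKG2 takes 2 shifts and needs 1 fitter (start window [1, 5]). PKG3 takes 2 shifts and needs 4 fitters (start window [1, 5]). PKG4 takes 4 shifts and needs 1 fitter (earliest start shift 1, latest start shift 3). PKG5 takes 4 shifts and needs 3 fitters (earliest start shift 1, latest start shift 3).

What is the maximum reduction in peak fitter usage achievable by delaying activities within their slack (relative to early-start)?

5

Early-start peak: s1:12  s2:12  s3:7  s4:7  s5:0  s6:0 ⇒ 12.
Leveled (PKG1@1, PKG2@1, PKG3@5, PKG4@1, PKG5@3): s1:5  s2:5  s3:7  s4:7  s5:7  s6:7 ⇒ 7.
Reduction 12 − 7 = 5.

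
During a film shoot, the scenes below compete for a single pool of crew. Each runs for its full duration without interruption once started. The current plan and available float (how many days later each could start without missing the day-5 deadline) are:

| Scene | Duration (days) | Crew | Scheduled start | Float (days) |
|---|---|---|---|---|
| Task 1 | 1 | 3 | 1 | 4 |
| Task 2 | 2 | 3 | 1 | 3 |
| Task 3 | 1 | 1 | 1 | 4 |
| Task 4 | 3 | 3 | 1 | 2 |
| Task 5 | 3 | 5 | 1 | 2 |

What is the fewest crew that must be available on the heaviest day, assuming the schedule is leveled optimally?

Early-start (Task 1@1, Task 2@1, Task 3@1, Task 4@1, Task 5@1) gives peak 15: d1:15  d2:11  d3:8  d4:0  d5:0.
Shift Task 4→2, Task 5→3.
Schedule Task 1@1, Task 2@1, Task 3@1, Task 4@2, Task 5@3: d1:7  d2:6  d3:8  d4:8  d5:5 — peak 8.

8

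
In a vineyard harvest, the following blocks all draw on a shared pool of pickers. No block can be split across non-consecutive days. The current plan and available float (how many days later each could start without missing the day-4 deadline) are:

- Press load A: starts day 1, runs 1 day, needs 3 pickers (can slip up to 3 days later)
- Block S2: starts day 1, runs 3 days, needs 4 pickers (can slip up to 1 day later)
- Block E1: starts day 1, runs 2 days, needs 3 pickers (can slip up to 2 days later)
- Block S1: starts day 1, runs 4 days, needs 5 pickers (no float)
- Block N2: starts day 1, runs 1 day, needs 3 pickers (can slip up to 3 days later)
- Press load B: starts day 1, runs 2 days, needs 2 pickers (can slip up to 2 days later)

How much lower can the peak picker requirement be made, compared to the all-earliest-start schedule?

7

Early-start peak: d1:20  d2:14  d3:9  d4:5 ⇒ 20.
Leveled (Press load A@1, Block S2@2, Block E1@3, Block S1@1, Block N2@1, Press load B@1): d1:13  d2:11  d3:12  d4:12 ⇒ 13.
Reduction 20 − 13 = 7.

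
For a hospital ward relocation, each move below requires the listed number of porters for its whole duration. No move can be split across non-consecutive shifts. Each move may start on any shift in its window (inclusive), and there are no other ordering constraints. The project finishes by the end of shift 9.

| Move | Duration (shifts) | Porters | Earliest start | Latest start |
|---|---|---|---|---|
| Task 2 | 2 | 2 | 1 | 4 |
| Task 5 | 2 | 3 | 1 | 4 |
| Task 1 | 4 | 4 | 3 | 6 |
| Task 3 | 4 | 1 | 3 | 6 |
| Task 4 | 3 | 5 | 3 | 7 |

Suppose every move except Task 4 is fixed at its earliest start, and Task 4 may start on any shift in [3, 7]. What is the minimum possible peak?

5

Task 4@3: s1:5  s2:5  s3:10  s4:10  s5:10  s6:5  s7:0  s8:0  s9:0 → peak 10
Task 4@4: s1:5  s2:5  s3:5  s4:10  s5:10  s6:10  s7:0  s8:0  s9:0 → peak 10
Task 4@5: s1:5  s2:5  s3:5  s4:5  s5:10  s6:10  s7:5  s8:0  s9:0 → peak 10
Task 4@6: s1:5  s2:5  s3:5  s4:5  s5:5  s6:10  s7:5  s8:5  s9:0 → peak 10
Task 4@7: s1:5  s2:5  s3:5  s4:5  s5:5  s6:5  s7:5  s8:5  s9:5 → peak 5
Best is Task 4@7, peak 5.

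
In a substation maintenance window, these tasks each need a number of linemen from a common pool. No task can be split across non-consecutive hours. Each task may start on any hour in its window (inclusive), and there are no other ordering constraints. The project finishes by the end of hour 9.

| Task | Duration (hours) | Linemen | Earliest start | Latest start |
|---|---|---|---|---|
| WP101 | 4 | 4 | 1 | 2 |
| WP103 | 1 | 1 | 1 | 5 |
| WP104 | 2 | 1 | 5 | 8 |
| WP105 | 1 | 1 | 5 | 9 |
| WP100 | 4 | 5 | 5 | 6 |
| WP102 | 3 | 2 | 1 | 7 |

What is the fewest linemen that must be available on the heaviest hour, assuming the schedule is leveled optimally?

Early-start (WP101@1, WP103@1, WP104@5, WP105@5, WP100@5, WP102@1) gives peak 7: h1:7  h2:6  h3:6  h4:4  h5:7  h6:6  h7:5  h8:5  h9:0.
Shift WP100→6, WP102→2.
Schedule WP101@1, WP103@1, WP104@5, WP105@5, WP100@6, WP102@2: h1:5  h2:6  h3:6  h4:6  h5:2  h6:6  h7:5  h8:5  h9:5 — peak 6.
Total lineman-hours = 46 over 9 hours ⇒ peak ≥ ⌈46/9⌉ = 6, so 6 is optimal.

6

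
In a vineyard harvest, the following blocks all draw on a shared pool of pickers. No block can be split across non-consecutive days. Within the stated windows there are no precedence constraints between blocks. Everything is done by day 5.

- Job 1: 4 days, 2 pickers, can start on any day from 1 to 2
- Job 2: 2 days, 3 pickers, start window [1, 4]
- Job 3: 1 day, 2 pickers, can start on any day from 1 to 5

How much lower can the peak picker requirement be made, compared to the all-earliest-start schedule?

2

Early-start peak: d1:7  d2:5  d3:2  d4:2  d5:0 ⇒ 7.
Leveled (Job 1@1, Job 2@1, Job 3@3): d1:5  d2:5  d3:4  d4:2  d5:0 ⇒ 5.
Reduction 7 − 5 = 2.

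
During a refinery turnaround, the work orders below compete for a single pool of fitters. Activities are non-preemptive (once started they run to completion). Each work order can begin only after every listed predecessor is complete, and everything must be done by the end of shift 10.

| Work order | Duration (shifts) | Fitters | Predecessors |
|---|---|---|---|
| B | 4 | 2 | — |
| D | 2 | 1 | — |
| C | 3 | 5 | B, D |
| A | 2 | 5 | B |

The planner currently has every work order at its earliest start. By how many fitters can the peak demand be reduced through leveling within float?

5

Early-start peak: s1:3  s2:3  s3:2  s4:2  s5:10  s6:10  s7:5  s8:0  s9:0  s10:0 ⇒ 10.
Leveled (B@1, D@1, C@5, A@8): s1:3  s2:3  s3:2  s4:2  s5:5  s6:5  s7:5  s8:5  s9:5  s10:0 ⇒ 5.
Reduction 10 − 5 = 5.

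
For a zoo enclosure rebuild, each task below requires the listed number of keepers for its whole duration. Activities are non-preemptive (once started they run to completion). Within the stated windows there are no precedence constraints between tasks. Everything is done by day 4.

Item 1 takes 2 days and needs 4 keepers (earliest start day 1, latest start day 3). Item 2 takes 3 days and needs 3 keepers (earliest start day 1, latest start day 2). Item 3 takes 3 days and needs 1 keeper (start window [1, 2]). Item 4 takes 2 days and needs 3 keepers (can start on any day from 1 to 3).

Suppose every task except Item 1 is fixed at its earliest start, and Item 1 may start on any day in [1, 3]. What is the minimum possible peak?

Item 1@1: d1:11  d2:11  d3:4  d4:0 → peak 11
Item 1@2: d1:7  d2:11  d3:8  d4:0 → peak 11
Item 1@3: d1:7  d2:7  d3:8  d4:4 → peak 8
Best is Item 1@3, peak 8.

8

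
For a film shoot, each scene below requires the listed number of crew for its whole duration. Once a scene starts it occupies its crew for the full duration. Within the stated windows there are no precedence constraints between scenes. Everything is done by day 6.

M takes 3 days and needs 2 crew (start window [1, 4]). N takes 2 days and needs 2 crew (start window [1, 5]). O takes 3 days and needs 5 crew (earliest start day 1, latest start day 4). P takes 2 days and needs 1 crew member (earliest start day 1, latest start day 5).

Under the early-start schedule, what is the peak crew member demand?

10

Early-start schedule: M@1, N@1, O@1, P@1.
Load per day: day 1: 10, day 2: 10, day 3: 7, day 4: 0, day 5: 0, day 6: 0.
Peak is 10.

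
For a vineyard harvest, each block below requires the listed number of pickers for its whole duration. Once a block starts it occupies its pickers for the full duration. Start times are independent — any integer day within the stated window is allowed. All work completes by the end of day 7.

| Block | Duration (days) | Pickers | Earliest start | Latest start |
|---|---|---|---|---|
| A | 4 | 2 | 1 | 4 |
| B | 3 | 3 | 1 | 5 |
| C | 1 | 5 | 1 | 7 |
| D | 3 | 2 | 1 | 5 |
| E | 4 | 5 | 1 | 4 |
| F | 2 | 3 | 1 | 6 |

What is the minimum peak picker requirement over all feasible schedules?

Early-start (A@1, B@1, C@1, D@1, E@1, F@1) gives peak 20: d1:20  d2:15  d3:12  d4:7  d5:0  d6:0  d7:0.
Shift B→5, E→2, F→6.
Schedule A@1, B@5, C@1, D@1, E@2, F@6: d1:9  d2:9  d3:9  d4:7  d5:8  d6:6  d7:6 — peak 9.

9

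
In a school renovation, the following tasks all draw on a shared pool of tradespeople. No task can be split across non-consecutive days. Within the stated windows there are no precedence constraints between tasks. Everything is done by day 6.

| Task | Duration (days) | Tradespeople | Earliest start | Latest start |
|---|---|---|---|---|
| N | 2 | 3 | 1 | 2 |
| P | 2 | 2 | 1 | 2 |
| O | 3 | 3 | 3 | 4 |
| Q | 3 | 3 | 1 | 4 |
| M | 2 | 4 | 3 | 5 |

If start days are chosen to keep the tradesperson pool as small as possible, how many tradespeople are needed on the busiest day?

8

Early-start (N@1, P@1, O@3, Q@1, M@3) gives peak 10: d1:8  d2:8  d3:10  d4:7  d5:3  d6:0.
Shift M→4.
Schedule N@1, P@1, O@3, Q@1, M@4: d1:8  d2:8  d3:6  d4:7  d5:7  d6:0 — peak 8.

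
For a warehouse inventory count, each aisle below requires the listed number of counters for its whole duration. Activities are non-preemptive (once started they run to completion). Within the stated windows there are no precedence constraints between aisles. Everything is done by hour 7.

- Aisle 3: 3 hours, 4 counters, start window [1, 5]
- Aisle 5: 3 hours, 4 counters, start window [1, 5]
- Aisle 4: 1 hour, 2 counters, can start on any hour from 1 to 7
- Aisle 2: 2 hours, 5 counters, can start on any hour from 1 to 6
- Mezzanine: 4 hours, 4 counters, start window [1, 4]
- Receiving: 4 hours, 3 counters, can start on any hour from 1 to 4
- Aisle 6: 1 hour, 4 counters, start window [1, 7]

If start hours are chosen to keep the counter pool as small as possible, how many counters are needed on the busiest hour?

Early-start (Aisle 3@1, Aisle 5@1, Aisle 4@1, Aisle 2@1, Mezzanine@1, Receiving@1, Aisle 6@1) gives peak 26: h1:26  h2:20  h3:15  h4:7  h5:0  h6:0  h7:0.
Shift Aisle 2→6, Mezzanine→4, Receiving→2, Aisle 6→4.
Schedule Aisle 3@1, Aisle 5@1, Aisle 4@1, Aisle 2@6, Mezzanine@4, Receiving@2, Aisle 6@4: h1:10  h2:11  h3:11  h4:11  h5:7  h6:9  h7:9 — peak 11.

11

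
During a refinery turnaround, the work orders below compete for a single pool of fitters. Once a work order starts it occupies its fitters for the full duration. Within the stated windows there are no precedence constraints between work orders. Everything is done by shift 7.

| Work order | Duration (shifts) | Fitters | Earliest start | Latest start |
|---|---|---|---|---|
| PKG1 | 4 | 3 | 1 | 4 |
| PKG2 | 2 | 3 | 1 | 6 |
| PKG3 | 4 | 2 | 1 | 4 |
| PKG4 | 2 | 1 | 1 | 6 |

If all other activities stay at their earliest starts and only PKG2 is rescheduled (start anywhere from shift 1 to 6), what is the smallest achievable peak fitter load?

PKG2@1: s1:9  s2:9  s3:5  s4:5  s5:0  s6:0  s7:0 → peak 9
PKG2@2: s1:6  s2:9  s3:8  s4:5  s5:0  s6:0  s7:0 → peak 9
PKG2@3: s1:6  s2:6  s3:8  s4:8  s5:0  s6:0  s7:0 → peak 8
PKG2@4: s1:6  s2:6  s3:5  s4:8  s5:3  s6:0  s7:0 → peak 8
PKG2@5: s1:6  s2:6  s3:5  s4:5  s5:3  s6:3  s7:0 → peak 6
PKG2@6: s1:6  s2:6  s3:5  s4:5  s5:0  s6:3  s7:3 → peak 6
Best is PKG2@5, peak 6.

6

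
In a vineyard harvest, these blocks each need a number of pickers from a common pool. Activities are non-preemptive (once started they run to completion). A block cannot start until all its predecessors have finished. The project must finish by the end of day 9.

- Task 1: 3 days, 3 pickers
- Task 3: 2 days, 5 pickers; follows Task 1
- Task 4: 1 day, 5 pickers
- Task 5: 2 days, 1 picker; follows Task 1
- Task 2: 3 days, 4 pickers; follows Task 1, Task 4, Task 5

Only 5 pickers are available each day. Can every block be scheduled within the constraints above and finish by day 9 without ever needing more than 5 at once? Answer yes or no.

The minimum achievable peak is 6; 5 < 6, so no feasible schedule stays within the cap.

no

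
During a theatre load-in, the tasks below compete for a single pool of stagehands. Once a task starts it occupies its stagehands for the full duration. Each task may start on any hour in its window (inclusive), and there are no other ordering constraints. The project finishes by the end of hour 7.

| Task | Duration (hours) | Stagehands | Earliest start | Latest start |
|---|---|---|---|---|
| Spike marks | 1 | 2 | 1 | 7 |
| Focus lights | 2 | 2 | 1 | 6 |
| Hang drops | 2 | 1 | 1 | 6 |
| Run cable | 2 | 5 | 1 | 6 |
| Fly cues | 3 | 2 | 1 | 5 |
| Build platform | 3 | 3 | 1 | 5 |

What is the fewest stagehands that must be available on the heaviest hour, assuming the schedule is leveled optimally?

Early-start (Spike marks@1, Focus lights@1, Hang drops@1, Run cable@1, Fly cues@1, Build platform@1) gives peak 15: h1:15  h2:13  h3:5  h4:0  h5:0  h6:0  h7:0.
Shift Run cable→3, Fly cues→5, Build platform→5.
Schedule Spike marks@1, Focus lights@1, Hang drops@1, Run cable@3, Fly cues@5, Build platform@5: h1:5  h2:3  h3:5  h4:5  h5:5  h6:5  h7:5 — peak 5.
Total stagehand-hours = 33 over 7 hours ⇒ peak ≥ ⌈33/7⌉ = 5, so 5 is optimal.

5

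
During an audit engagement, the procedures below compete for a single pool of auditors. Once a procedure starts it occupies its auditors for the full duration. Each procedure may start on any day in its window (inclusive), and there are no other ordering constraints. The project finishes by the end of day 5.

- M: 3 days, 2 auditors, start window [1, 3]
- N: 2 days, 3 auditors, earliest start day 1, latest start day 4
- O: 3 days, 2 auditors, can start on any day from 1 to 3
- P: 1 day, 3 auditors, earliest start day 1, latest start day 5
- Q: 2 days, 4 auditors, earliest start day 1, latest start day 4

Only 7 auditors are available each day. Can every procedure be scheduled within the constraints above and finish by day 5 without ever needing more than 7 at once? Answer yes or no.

yes

Schedule M@1, N@1, O@1, P@3, Q@4: d1:7  d2:7  d3:7  d4:4  d5:4 — peak 7 ≤ 7.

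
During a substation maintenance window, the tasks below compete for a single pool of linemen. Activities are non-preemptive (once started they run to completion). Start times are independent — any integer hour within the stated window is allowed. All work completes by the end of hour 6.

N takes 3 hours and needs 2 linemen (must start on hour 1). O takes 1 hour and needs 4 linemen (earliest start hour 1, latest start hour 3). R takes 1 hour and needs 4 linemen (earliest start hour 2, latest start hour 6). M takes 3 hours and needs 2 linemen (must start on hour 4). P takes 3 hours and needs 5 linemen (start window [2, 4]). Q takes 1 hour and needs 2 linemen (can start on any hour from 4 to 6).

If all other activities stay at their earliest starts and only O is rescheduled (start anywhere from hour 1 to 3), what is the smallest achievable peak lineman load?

11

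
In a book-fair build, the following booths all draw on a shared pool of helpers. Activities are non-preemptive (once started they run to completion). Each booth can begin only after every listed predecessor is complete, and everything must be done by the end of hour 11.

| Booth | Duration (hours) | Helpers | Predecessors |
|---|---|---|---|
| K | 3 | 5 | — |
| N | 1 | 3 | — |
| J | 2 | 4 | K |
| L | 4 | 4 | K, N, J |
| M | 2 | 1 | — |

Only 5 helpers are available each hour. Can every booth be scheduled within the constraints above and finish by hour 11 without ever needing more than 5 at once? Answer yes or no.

yes

Schedule K@1, N@4, J@5, L@7, M@4: h1:5  h2:5  h3:5  h4:4  h5:5  h6:4  h7:4  h8:4  h9:4  h10:4  h11:0 — peak 5 ≤ 5.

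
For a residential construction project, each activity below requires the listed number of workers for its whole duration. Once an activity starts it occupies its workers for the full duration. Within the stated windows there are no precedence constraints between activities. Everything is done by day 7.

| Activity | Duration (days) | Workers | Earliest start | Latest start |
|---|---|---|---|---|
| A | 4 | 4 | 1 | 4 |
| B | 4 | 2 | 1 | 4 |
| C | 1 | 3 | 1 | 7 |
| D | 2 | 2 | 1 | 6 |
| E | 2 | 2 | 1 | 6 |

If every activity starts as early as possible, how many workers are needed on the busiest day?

Early-start schedule: A@1, B@1, C@1, D@1, E@1.
Load per day: day 1: 13, day 2: 10, day 3: 6, day 4: 6, day 5: 0, day 6: 0, day 7: 0.
Peak is 13.

13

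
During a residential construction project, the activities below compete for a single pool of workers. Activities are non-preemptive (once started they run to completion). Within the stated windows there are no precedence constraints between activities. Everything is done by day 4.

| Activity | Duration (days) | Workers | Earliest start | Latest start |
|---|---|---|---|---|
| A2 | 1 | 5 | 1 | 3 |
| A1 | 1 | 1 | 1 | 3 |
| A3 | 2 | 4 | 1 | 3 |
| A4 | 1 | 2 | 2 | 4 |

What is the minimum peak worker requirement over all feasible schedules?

5

Early-start (A2@1, A1@1, A3@1, A4@2) gives peak 10: d1:10  d2:6  d3:0  d4:0.
Shift A1→2, A3→2, A4→4.
Schedule A2@1, A1@2, A3@2, A4@4: d1:5  d2:5  d3:4  d4:2 — peak 5.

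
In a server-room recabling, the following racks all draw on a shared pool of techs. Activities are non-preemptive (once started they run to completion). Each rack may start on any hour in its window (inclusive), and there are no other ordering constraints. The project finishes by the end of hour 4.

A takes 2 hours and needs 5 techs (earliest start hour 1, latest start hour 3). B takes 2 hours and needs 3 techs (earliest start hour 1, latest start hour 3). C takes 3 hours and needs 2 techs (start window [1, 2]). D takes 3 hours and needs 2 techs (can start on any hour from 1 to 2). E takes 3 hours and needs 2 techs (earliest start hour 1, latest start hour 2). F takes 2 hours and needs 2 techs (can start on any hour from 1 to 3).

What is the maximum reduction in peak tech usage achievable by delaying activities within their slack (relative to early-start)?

5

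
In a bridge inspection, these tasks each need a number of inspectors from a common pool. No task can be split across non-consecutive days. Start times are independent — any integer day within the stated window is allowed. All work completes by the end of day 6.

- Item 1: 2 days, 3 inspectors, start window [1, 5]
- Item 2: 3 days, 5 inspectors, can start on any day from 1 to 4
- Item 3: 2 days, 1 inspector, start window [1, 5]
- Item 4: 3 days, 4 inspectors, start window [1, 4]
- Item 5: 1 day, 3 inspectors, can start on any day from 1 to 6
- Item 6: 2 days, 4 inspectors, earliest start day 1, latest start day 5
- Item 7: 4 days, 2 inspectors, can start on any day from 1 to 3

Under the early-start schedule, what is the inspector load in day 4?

At early start, day 4 has: Item 7.
Demand: 2 = 2.

2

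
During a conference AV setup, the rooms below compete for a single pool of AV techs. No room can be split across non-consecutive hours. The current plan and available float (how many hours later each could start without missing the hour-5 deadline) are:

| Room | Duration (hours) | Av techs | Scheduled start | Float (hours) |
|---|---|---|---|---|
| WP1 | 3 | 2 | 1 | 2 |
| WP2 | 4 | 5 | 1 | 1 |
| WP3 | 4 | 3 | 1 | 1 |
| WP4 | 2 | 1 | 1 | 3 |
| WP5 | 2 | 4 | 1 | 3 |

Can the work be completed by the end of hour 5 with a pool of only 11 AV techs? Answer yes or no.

no

The minimum achievable peak is 12; 11 < 12, so no feasible schedule stays within the cap.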